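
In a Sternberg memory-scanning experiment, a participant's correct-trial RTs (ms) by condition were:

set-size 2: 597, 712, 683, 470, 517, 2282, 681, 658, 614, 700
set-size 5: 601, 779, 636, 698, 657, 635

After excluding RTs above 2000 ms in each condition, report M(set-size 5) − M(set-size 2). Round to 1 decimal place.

41.9 ms

set-size 2: exclude 2282
M(set-size 2) = 5632/9 = 625.778
M(set-size 5) = 4006/6 = 667.667
Difference = 667.667 − 625.778 = 41.889 ms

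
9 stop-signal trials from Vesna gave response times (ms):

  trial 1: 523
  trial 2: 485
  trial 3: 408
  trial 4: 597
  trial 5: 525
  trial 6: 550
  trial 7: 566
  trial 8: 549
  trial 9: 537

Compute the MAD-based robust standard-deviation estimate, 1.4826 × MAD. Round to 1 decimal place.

Sorted: 408, 485, 523, 525, 537, 549, 550, 566, 597 → median = 537
|x − 537| sorted: 0, 12, 12, 13, 14, 29, 52, 60, 129 → MAD = 14
Robust SD ≈ 1.4826 × 14 = 20.756

20.8 ms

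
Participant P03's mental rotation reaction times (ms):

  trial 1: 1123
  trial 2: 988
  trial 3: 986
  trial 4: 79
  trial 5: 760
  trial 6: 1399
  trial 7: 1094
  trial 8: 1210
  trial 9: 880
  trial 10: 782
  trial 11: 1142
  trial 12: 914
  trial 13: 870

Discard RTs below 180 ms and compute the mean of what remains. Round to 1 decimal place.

1012.3 ms

Excluded: 79
Retained (n=12): Σ = 12148
Mean = 12148/12 = 1012.3333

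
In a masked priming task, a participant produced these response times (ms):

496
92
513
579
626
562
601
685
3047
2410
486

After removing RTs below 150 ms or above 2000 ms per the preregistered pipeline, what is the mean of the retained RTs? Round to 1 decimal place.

568.5 ms

Excluded: 92, 2410, 3047
Retained (n=8): Σ = 4548
Mean = 4548/8 = 568.5000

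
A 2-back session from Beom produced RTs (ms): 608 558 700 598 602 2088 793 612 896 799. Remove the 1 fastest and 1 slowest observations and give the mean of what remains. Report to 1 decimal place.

701.0 ms

Sorted: 558, 598, 602, 608, 612, 700, 793, 799, 896, 2088
Drop lowest 1 (558) and highest 1 (2088)
Remaining (n=8): Σ = 5608, mean = 5608/8 = 701.000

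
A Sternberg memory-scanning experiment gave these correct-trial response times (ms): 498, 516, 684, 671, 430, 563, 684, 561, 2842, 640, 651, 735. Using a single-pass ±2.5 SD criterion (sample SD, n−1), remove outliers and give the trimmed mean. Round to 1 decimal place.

603.0 ms

n = 12, ΣRT = 9475, M = 789.583
Σ(x−M)² = 4686090.92; s = √(4686090.92/11) = 652.693
Cutoffs: 789.583 ± 2.5·652.693 → [-842.1, 2421.3]
Outside: 2842 → excluded.
Retained (n=11): Σ = 6633, mean = 6633/11 = 603.000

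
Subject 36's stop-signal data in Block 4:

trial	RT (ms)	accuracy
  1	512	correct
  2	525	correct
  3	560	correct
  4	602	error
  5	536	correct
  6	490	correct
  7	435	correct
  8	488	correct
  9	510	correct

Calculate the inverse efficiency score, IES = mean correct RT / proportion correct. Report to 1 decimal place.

Correct trials (n=8): 512, 525, 560, 536, 490, 435, 488, 510
Mean correct RT = 4056/8 = 507.0000 ms
Proportion correct = 8/9
IES = 507.0000 / (8/9) = 570.375 ms

570.4 ms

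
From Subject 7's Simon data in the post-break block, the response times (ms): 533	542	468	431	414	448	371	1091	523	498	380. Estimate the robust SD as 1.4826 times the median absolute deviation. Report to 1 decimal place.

Sorted: 371, 380, 414, 431, 448, 468, 498, 523, 533, 542, 1091 → median = 468
|x − 468| sorted: 0, 20, 30, 37, 54, 55, 65, 74, 88, 97, 623 → MAD = 55
Robust SD ≈ 1.4826 × 55 = 81.543

81.5 ms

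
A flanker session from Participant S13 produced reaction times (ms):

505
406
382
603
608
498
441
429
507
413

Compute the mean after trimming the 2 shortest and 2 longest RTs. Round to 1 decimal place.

465.5 ms

Sorted: 382, 406, 413, 429, 441, 498, 505, 507, 603, 608
Drop lowest 2 (382, 406) and highest 2 (603, 608)
Remaining (n=6): Σ = 2793, mean = 2793/6 = 465.500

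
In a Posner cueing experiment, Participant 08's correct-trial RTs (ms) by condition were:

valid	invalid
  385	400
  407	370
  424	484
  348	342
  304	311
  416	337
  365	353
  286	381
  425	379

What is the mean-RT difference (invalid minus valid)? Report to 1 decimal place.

-0.3 ms

M(valid) = 3360/9 = 373.333
M(invalid) = 3357/9 = 373.000
Difference = 373.000 − 373.333 = -0.333 ms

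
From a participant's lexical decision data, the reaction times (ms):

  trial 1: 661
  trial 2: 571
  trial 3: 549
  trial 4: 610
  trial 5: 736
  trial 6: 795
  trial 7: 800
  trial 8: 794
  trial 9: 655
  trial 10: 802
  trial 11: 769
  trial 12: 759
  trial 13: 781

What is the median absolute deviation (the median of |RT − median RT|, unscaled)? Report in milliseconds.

41 ms

Sorted: 549, 571, 610, 655, 661, 736, 759, 769, 781, 794, 795, 800, 802 → median = 759
|x − 759|: 98, 188, 210, 149, 23, 36, 41, 35, 104, 43, 10, 0, 22
Sorted deviations: 0, 10, 22, 23, 35, 36, 41, 43, 98, 104, 149, 188, 210 → MAD = 41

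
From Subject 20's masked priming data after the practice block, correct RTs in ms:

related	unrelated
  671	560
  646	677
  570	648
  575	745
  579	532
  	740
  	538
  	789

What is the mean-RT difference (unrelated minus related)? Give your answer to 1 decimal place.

45.4 ms

M(related) = 3041/5 = 608.200
M(unrelated) = 5229/8 = 653.625
Difference = 653.625 − 608.200 = 45.425 ms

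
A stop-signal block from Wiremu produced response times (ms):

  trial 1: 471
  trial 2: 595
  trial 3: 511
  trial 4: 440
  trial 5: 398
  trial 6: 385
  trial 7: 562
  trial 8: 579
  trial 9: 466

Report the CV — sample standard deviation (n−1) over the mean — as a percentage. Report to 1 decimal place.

15.7%

n = 9, Σ = 4407, M = 489.6667
Σ(x−M)² = 47496.000; s = √(47496.000/8) = 77.0519
CV = 77.0519 / 489.6667 = 0.15736 = 15.736%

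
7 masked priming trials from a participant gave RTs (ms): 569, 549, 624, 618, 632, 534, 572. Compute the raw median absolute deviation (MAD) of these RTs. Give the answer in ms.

Sorted: 534, 549, 569, 572, 618, 624, 632 → median = 572
|x − 572|: 3, 23, 52, 46, 60, 38, 0
Sorted deviations: 0, 3, 23, 38, 46, 52, 60 → MAD = 38

38 ms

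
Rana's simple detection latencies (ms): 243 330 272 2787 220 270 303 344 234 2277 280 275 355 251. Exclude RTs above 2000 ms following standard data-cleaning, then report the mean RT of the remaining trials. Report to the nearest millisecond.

Excluded: 2277, 2787
Retained (n=12): Σ = 3377
Mean = 3377/12 = 281.4167

281 ms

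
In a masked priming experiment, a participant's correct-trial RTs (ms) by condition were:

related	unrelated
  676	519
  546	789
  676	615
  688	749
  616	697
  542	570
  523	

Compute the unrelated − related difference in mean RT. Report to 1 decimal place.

46.9 ms

M(related) = 4267/7 = 609.571
M(unrelated) = 3939/6 = 656.500
Difference = 656.500 − 609.571 = 46.929 ms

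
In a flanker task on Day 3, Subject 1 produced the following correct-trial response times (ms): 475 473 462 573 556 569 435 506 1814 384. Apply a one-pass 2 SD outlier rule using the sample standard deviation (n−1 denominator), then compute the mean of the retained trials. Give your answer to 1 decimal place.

492.6 ms

n = 10, ΣRT = 6247, M = 624.700
Σ(x−M)² = 1604836.10; s = √(1604836.10/9) = 422.274
Cutoffs: 624.700 ± 2·422.274 → [-219.8, 1469.2]
Outside: 1814 → excluded.
Retained (n=9): Σ = 4433, mean = 4433/9 = 492.556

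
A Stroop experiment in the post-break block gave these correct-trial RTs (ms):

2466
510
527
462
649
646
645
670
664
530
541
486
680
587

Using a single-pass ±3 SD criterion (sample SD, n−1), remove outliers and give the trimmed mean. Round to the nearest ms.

584 ms

n = 14, ΣRT = 10063, M = 718.786
Σ(x−M)² = 3360372.36; s = √(3360372.36/13) = 508.419
Cutoffs: 718.786 ± 3·508.419 → [-806.5, 2244.0]
Outside: 2466 → excluded.
Retained (n=13): Σ = 7597, mean = 7597/13 = 584.385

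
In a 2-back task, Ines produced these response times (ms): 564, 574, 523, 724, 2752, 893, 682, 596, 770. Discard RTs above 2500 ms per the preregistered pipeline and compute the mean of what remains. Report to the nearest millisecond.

666 ms

Excluded: 2752
Retained (n=8): Σ = 5326
Mean = 5326/8 = 665.7500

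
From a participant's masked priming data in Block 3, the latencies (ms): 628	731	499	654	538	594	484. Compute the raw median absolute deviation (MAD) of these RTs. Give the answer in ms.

Sorted: 484, 499, 538, 594, 628, 654, 731 → median = 594
|x − 594|: 34, 137, 95, 60, 56, 0, 110
Sorted deviations: 0, 34, 56, 60, 95, 110, 137 → MAD = 60

60 ms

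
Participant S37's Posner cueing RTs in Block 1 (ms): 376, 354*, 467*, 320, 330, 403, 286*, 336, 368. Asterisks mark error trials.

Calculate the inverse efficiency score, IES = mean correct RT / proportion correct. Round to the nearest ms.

Correct trials (n=6): 376, 320, 330, 403, 336, 368
Mean correct RT = 2133/6 = 355.5000 ms
Proportion correct = 6/9
IES = 355.5000 / (6/9) = 533.250 ms

533 ms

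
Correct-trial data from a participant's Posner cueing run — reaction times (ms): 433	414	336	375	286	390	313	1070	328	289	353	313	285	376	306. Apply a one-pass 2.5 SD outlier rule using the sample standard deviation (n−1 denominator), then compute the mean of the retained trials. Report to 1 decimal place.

342.6 ms

n = 15, ΣRT = 5867, M = 391.133
Σ(x−M)² = 524311.73; s = √(524311.73/14) = 193.522
Cutoffs: 391.133 ± 2.5·193.522 → [-92.7, 874.9]
Outside: 1070 → excluded.
Retained (n=14): Σ = 4797, mean = 4797/14 = 342.643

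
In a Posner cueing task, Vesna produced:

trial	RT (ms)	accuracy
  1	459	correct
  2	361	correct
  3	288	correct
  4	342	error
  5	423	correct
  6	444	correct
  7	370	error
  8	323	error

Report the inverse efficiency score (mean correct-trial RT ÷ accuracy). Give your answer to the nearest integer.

Correct trials (n=5): 459, 361, 288, 423, 444
Mean correct RT = 1975/5 = 395.0000 ms
Proportion correct = 5/8
IES = 395.0000 / (5/8) = 632.000 ms

632 ms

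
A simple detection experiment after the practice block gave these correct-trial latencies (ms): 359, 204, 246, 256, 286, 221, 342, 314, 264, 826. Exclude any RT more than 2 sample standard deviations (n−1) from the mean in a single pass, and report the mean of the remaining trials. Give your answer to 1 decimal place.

n = 10, ΣRT = 3318, M = 331.800
Σ(x−M)² = 293805.60; s = √(293805.60/9) = 180.679
Cutoffs: 331.800 ± 2·180.679 → [-29.6, 693.2]
Outside: 826 → excluded.
Retained (n=9): Σ = 2492, mean = 2492/9 = 276.889

276.9 ms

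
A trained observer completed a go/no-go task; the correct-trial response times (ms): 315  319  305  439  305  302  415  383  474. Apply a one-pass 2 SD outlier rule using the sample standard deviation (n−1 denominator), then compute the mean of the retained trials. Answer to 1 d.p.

361.9 ms

n = 9, ΣRT = 3257, M = 361.889
Σ(x−M)² = 35878.89; s = √(35878.89/8) = 66.969
Cutoffs: 361.889 ± 2·66.969 → [228.0, 495.8]
No RTs fall outside the cutoffs; all 9 retained. Mean = 3257/9 = 361.889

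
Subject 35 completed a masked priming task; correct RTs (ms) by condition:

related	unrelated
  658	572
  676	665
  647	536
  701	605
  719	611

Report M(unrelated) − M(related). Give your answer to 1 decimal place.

-82.4 ms

M(related) = 3401/5 = 680.200
M(unrelated) = 2989/5 = 597.800
Difference = 597.800 − 680.200 = -82.400 ms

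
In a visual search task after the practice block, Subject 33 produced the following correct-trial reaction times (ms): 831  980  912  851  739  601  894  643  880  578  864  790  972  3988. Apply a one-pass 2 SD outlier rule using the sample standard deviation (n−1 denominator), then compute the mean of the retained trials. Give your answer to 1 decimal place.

810.4 ms

n = 14, ΣRT = 14523, M = 1037.357
Σ(x−M)² = 9589383.21; s = √(9589383.21/13) = 858.863
Cutoffs: 1037.357 ± 2·858.863 → [-680.4, 2755.1]
Outside: 3988 → excluded.
Retained (n=13): Σ = 10535, mean = 10535/13 = 810.385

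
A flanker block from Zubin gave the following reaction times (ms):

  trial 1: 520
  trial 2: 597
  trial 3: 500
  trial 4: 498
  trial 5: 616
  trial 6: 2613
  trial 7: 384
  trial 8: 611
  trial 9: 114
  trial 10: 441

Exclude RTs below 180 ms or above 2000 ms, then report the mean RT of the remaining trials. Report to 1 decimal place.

520.9 ms

Excluded: 114, 2613
Retained (n=8): Σ = 4167
Mean = 4167/8 = 520.8750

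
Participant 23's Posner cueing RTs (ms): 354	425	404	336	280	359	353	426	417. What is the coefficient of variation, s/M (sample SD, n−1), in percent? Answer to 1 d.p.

n = 9, Σ = 3354, M = 372.6667
Σ(x−M)² = 19384.000; s = √(19384.000/8) = 49.2240
CV = 49.2240 / 372.6667 = 0.13209 = 13.209%

13.2%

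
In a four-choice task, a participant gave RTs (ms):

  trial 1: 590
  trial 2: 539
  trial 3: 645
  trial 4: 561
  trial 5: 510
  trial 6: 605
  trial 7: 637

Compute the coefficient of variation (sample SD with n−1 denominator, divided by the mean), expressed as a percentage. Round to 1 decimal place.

8.6%

n = 7, Σ = 4087, M = 583.8571
Σ(x−M)² = 15036.857; s = √(15036.857/6) = 50.0614
CV = 50.0614 / 583.8571 = 0.08574 = 8.574%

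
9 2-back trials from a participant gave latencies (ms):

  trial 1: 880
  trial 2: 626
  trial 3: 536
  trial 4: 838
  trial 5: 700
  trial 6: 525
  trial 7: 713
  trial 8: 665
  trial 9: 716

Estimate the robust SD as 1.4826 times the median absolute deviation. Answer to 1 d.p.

109.7 ms

Sorted: 525, 536, 626, 665, 700, 713, 716, 838, 880 → median = 700
|x − 700| sorted: 0, 13, 16, 35, 74, 138, 164, 175, 180 → MAD = 74
Robust SD ≈ 1.4826 × 74 = 109.712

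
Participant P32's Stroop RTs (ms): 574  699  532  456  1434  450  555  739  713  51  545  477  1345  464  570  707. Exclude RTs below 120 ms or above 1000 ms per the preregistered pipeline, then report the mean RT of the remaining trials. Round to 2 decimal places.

575.46 ms

Excluded: 51, 1345, 1434
Retained (n=13): Σ = 7481
Mean = 7481/13 = 575.4615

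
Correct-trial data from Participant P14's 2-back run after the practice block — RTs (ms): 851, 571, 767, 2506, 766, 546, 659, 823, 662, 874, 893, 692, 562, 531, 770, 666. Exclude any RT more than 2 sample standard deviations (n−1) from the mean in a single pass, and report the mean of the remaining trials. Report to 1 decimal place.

n = 16, ΣRT = 13139, M = 821.188
Σ(x−M)² = 3238160.44; s = √(3238160.44/15) = 464.626
Cutoffs: 821.188 ± 2·464.626 → [-108.1, 1750.4]
Outside: 2506 → excluded.
Retained (n=15): Σ = 10633, mean = 10633/15 = 708.867

708.9 ms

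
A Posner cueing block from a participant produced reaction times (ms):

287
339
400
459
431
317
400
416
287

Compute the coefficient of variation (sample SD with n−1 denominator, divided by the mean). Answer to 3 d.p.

0.174

n = 9, Σ = 3336, M = 370.6667
Σ(x−M)² = 33102.000; s = √(33102.000/8) = 64.3253
CV = 64.3253 / 370.6667 = 0.17354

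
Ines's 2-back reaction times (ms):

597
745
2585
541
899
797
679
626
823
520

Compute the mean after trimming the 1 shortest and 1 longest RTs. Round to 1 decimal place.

713.4 ms

Sorted: 520, 541, 597, 626, 679, 745, 797, 823, 899, 2585
Drop lowest 1 (520) and highest 1 (2585)
Remaining (n=8): Σ = 5707, mean = 5707/8 = 713.375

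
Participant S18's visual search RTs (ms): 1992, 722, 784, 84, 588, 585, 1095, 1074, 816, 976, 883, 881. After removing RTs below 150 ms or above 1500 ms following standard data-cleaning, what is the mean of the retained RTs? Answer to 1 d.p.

840.4 ms

Excluded: 84, 1992
Retained (n=10): Σ = 8404
Mean = 8404/10 = 840.4000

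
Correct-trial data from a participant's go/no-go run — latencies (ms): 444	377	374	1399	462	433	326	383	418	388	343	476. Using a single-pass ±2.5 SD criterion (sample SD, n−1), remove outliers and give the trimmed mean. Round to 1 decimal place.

402.2 ms

n = 12, ΣRT = 5823, M = 485.250
Σ(x−M)² = 934122.25; s = √(934122.25/11) = 291.411
Cutoffs: 485.250 ± 2.5·291.411 → [-243.3, 1213.8]
Outside: 1399 → excluded.
Retained (n=11): Σ = 4424, mean = 4424/11 = 402.182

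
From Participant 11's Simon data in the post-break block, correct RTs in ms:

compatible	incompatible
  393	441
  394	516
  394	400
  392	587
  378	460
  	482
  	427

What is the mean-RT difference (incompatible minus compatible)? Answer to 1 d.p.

M(compatible) = 1951/5 = 390.200
M(incompatible) = 3313/7 = 473.286
Difference = 473.286 − 390.200 = 83.086 ms

83.1 ms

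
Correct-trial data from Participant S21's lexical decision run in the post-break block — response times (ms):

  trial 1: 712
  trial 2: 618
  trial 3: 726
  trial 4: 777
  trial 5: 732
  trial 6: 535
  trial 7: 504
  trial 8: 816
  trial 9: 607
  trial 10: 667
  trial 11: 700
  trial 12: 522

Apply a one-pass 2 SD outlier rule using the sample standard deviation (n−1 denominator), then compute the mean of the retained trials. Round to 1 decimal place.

659.7 ms

n = 12, ΣRT = 7916, M = 659.667
Σ(x−M)² = 115494.67; s = √(115494.67/11) = 102.467
Cutoffs: 659.667 ± 2·102.467 → [454.7, 864.6]
No RTs fall outside the cutoffs; all 12 retained. Mean = 7916/12 = 659.667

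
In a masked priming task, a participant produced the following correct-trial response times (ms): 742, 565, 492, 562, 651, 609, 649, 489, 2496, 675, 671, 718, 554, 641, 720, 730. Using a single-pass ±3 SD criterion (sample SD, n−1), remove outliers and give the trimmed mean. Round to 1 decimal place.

n = 16, ΣRT = 11964, M = 747.750
Σ(x−M)² = 3357123.00; s = √(3357123.00/15) = 473.084
Cutoffs: 747.750 ± 3·473.084 → [-671.5, 2167.0]
Outside: 2496 → excluded.
Retained (n=15): Σ = 9468, mean = 9468/15 = 631.200

631.2 ms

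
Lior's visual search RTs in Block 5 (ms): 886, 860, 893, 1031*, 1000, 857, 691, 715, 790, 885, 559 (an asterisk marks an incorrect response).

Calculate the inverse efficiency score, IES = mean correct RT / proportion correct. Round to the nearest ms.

895 ms

Correct trials (n=10): 886, 860, 893, 1000, 857, 691, 715, 790, 885, 559
Mean correct RT = 8136/10 = 813.6000 ms
Proportion correct = 10/11
IES = 813.6000 / (10/11) = 894.960 ms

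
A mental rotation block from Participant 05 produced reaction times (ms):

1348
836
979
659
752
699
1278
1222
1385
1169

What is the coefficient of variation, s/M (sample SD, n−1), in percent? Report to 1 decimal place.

27.2%

n = 10, Σ = 10327, M = 1032.7000
Σ(x−M)² = 709488.100; s = √(709488.100/9) = 280.7704
CV = 280.7704 / 1032.7000 = 0.27188 = 27.188%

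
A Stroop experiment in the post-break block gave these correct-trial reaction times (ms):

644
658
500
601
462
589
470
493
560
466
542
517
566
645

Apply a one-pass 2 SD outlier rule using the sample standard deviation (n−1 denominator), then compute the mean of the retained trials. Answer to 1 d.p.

550.9 ms

n = 14, ΣRT = 7713, M = 550.929
Σ(x−M)² = 62092.93; s = √(62092.93/13) = 69.111
Cutoffs: 550.929 ± 2·69.111 → [412.7, 689.2]
No RTs fall outside the cutoffs; all 14 retained. Mean = 7713/14 = 550.929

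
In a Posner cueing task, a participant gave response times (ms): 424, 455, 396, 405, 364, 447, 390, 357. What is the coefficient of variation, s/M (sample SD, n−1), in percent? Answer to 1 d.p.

n = 8, Σ = 3238, M = 404.7500
Σ(x−M)² = 8915.500; s = √(8915.500/7) = 35.6881
CV = 35.6881 / 404.7500 = 0.08817 = 8.817%

8.8%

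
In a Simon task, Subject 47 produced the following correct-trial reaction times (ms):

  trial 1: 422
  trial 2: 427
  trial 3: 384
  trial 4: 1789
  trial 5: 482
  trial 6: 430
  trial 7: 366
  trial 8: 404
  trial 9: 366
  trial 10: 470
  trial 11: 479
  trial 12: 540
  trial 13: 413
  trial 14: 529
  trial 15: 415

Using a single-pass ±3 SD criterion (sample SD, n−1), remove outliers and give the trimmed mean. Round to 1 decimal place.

437.6 ms

n = 15, ΣRT = 7916, M = 527.733
Σ(x−M)² = 1743780.93; s = √(1743780.93/14) = 352.925
Cutoffs: 527.733 ± 3·352.925 → [-531.0, 1586.5]
Outside: 1789 → excluded.
Retained (n=14): Σ = 6127, mean = 6127/14 = 437.643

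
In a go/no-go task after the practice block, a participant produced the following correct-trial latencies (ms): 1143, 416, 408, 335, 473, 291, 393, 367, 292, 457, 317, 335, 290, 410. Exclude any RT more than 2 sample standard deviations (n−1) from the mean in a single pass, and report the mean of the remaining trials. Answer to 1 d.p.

368.0 ms

n = 14, ΣRT = 5927, M = 423.357
Σ(x−M)² = 605531.21; s = √(605531.21/13) = 215.822
Cutoffs: 423.357 ± 2·215.822 → [-8.3, 855.0]
Outside: 1143 → excluded.
Retained (n=13): Σ = 4784, mean = 4784/13 = 368.000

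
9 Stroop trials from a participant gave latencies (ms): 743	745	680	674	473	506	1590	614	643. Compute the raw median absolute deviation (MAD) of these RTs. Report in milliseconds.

69 ms

Sorted: 473, 506, 614, 643, 674, 680, 743, 745, 1590 → median = 674
|x − 674|: 69, 71, 6, 0, 201, 168, 916, 60, 31
Sorted deviations: 0, 6, 31, 60, 69, 71, 168, 201, 916 → MAD = 69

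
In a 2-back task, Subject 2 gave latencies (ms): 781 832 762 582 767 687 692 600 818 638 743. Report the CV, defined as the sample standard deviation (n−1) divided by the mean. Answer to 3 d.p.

0.118

n = 11, Σ = 7902, M = 718.3636
Σ(x−M)² = 72382.545; s = √(72382.545/10) = 85.0779
CV = 85.0779 / 718.3636 = 0.11843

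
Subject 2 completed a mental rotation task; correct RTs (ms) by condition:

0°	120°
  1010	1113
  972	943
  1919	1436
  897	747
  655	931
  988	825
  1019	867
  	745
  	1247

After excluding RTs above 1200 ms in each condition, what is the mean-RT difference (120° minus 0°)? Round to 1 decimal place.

0°: exclude 1919
120°: exclude 1436, 1247
M(0°) = 5541/6 = 923.500
M(120°) = 6171/7 = 881.571
Difference = 881.571 − 923.500 = -41.929 ms

-41.9 ms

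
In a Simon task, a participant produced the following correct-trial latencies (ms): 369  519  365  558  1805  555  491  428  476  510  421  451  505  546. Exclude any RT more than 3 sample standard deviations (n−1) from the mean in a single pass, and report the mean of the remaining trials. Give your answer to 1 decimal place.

476.5 ms

n = 14, ΣRT = 7999, M = 571.357
Σ(x−M)² = 1690599.21; s = √(1690599.21/13) = 360.619
Cutoffs: 571.357 ± 3·360.619 → [-510.5, 1653.2]
Outside: 1805 → excluded.
Retained (n=13): Σ = 6194, mean = 6194/13 = 476.462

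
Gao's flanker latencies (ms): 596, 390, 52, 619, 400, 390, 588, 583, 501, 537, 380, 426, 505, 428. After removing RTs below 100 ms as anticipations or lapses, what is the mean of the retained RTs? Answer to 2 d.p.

Excluded: 52
Retained (n=13): Σ = 6343
Mean = 6343/13 = 487.9231

487.92 ms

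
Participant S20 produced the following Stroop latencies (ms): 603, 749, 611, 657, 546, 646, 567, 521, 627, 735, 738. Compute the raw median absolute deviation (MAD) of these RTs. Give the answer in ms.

Sorted: 521, 546, 567, 603, 611, 627, 646, 657, 735, 738, 749 → median = 627
|x − 627|: 24, 122, 16, 30, 81, 19, 60, 106, 0, 108, 111
Sorted deviations: 0, 16, 19, 24, 30, 60, 81, 106, 108, 111, 122 → MAD = 60

60 ms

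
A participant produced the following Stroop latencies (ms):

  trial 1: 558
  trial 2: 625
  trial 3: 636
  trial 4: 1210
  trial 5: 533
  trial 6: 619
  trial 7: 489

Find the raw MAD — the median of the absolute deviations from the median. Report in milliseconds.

Sorted: 489, 533, 558, 619, 625, 636, 1210 → median = 619
|x − 619|: 61, 6, 17, 591, 86, 0, 130
Sorted deviations: 0, 6, 17, 61, 86, 130, 591 → MAD = 61

61 ms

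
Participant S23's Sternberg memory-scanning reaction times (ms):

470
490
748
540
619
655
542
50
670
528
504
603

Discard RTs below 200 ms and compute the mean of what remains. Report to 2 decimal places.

Excluded: 50
Retained (n=11): Σ = 6369
Mean = 6369/11 = 579.0000

579.00 ms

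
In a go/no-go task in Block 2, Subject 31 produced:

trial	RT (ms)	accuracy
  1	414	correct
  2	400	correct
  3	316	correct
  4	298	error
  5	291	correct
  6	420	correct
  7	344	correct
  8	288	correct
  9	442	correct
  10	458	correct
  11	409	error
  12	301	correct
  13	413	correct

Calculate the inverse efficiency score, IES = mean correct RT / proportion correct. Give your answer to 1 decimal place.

Correct trials (n=11): 414, 400, 316, 291, 420, 344, 288, 442, 458, 301, 413
Mean correct RT = 4087/11 = 371.5455 ms
Proportion correct = 11/13
IES = 371.5455 / (11/13) = 439.099 ms

439.1 ms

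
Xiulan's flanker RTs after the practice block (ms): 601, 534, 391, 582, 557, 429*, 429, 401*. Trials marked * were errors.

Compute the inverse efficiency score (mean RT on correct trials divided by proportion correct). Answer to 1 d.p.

Correct trials (n=6): 601, 534, 391, 582, 557, 429
Mean correct RT = 3094/6 = 515.6667 ms
Proportion correct = 6/8
IES = 515.6667 / (6/8) = 687.556 ms

687.6 ms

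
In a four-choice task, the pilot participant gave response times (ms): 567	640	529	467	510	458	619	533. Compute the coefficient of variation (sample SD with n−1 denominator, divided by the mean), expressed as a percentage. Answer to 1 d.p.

n = 8, Σ = 4323, M = 540.3750
Σ(x−M)² = 30091.875; s = √(30091.875/7) = 65.5655
CV = 65.5655 / 540.3750 = 0.12133 = 12.133%

12.1%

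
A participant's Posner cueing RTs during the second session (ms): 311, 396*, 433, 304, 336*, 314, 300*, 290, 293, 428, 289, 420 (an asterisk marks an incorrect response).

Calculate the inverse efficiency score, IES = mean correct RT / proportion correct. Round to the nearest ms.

Correct trials (n=9): 311, 433, 304, 314, 290, 293, 428, 289, 420
Mean correct RT = 3082/9 = 342.4444 ms
Proportion correct = 9/12
IES = 342.4444 / (9/12) = 456.593 ms

457 ms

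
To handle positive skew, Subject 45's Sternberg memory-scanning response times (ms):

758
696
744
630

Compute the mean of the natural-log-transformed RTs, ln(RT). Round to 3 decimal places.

ln(RT): 6.6307, 6.5453, 6.6120, 6.4457
Σ ln(RT) = 26.2338
Mean = 26.2338/4 = 6.55845

6.558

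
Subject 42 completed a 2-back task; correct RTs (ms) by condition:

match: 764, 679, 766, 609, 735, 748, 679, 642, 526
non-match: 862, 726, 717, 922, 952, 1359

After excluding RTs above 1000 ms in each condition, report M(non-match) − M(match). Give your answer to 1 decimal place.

152.7 ms

non-match: exclude 1359
M(match) = 6148/9 = 683.111
M(non-match) = 4179/5 = 835.800
Difference = 835.800 − 683.111 = 152.689 ms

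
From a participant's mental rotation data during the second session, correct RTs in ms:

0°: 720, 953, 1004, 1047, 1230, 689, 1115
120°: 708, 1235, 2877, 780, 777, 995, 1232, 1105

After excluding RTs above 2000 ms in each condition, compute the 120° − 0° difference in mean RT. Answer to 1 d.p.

10.6 ms

120°: exclude 2877
M(0°) = 6758/7 = 965.429
M(120°) = 6832/7 = 976.000
Difference = 976.000 − 965.429 = 10.571 ms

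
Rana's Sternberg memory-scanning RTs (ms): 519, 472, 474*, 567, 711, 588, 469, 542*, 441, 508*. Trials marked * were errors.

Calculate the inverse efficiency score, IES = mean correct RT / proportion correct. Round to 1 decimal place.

768.8 ms

Correct trials (n=7): 519, 472, 567, 711, 588, 469, 441
Mean correct RT = 3767/7 = 538.1429 ms
Proportion correct = 7/10
IES = 538.1429 / (7/10) = 768.776 ms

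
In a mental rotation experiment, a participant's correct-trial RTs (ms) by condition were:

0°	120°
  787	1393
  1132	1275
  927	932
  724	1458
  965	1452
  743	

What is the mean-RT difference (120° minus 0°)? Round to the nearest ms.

422 ms

M(0°) = 5278/6 = 879.667
M(120°) = 6510/5 = 1302.000
Difference = 1302.000 − 879.667 = 422.333 ms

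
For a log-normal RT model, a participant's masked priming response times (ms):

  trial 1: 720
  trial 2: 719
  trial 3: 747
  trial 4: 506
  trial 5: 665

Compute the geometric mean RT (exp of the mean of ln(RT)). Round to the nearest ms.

ln(RT): 6.5793, 6.5779, 6.6161, 6.2265, 6.4998
Mean ln(RT) = 32.4995/5 = 6.49990
Geometric mean = exp(6.49990) = 665.08 ms

665 ms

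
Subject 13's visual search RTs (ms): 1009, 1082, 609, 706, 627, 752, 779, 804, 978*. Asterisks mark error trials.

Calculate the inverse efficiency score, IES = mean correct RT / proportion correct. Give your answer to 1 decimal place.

895.5 ms

Correct trials (n=8): 1009, 1082, 609, 706, 627, 752, 779, 804
Mean correct RT = 6368/8 = 796.0000 ms
Proportion correct = 8/9
IES = 796.0000 / (8/9) = 895.500 ms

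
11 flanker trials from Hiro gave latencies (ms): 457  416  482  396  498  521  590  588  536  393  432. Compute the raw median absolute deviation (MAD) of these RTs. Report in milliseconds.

54 ms

Sorted: 393, 396, 416, 432, 457, 482, 498, 521, 536, 588, 590 → median = 482
|x − 482|: 25, 66, 0, 86, 16, 39, 108, 106, 54, 89, 50
Sorted deviations: 0, 16, 25, 39, 50, 54, 66, 86, 89, 106, 108 → MAD = 54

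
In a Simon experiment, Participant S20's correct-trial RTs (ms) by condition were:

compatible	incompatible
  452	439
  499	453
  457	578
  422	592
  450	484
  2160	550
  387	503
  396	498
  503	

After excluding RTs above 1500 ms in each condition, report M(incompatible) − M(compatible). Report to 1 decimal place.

66.4 ms

compatible: exclude 2160
M(compatible) = 3566/8 = 445.750
M(incompatible) = 4097/8 = 512.125
Difference = 512.125 − 445.750 = 66.375 ms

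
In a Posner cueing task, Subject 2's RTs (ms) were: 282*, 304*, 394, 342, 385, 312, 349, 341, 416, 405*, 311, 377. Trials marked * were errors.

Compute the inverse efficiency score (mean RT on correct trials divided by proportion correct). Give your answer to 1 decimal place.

Correct trials (n=9): 394, 342, 385, 312, 349, 341, 416, 311, 377
Mean correct RT = 3227/9 = 358.5556 ms
Proportion correct = 9/12
IES = 358.5556 / (9/12) = 478.074 ms

478.1 ms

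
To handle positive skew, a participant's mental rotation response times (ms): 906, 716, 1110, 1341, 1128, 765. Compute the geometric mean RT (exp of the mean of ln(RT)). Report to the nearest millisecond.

970 ms

ln(RT): 6.8090, 6.5737, 7.0121, 7.2012, 7.0282, 6.6399
Mean ln(RT) = 41.2641/6 = 6.87735
Geometric mean = exp(6.87735) = 970.05 ms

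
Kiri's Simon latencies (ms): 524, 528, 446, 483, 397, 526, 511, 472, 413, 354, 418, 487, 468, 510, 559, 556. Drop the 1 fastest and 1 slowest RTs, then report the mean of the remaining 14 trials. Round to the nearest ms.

481 ms

Sorted: 354, 397, 413, 418, 446, 468, 472, 483, 487, 510, 511, 524, 526, 528, 556, 559
Drop lowest 1 (354) and highest 1 (559)
Remaining (n=14): Σ = 6739, mean = 6739/14 = 481.357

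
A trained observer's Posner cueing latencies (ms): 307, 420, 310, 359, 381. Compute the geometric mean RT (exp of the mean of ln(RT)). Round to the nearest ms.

ln(RT): 5.7268, 6.0403, 5.7366, 5.8833, 5.9428
Mean ln(RT) = 29.3298/5 = 5.86596
Geometric mean = exp(5.86596) = 352.82 ms

353 ms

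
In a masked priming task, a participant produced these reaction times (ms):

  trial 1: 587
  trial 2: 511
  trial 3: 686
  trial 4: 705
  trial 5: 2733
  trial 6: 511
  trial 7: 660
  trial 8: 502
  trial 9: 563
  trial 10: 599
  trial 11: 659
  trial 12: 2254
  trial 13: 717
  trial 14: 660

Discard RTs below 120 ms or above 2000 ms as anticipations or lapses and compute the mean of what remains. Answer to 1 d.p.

613.3 ms

Excluded: 2254, 2733
Retained (n=12): Σ = 7360
Mean = 7360/12 = 613.3333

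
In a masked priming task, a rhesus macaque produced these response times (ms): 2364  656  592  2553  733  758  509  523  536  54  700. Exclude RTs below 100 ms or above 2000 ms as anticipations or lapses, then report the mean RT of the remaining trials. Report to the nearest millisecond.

Excluded: 54, 2364, 2553
Retained (n=8): Σ = 5007
Mean = 5007/8 = 625.8750

626 ms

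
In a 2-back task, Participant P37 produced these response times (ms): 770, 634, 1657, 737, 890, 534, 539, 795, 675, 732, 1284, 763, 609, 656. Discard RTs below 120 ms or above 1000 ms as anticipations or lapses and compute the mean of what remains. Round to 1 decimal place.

694.5 ms

Excluded: 1284, 1657
Retained (n=12): Σ = 8334
Mean = 8334/12 = 694.5000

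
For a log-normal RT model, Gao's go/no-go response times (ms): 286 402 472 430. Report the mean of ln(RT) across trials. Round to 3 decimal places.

5.968

ln(RT): 5.6560, 5.9965, 6.1570, 6.0638
Σ ln(RT) = 23.8732
Mean = 23.8732/4 = 5.96830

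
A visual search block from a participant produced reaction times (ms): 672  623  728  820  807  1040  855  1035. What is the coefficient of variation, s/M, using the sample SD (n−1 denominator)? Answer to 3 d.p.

n = 8, Σ = 6580, M = 822.5000
Σ(x−M)² = 165146.000; s = √(165146.000/7) = 153.5978
CV = 153.5978 / 822.5000 = 0.18675

0.187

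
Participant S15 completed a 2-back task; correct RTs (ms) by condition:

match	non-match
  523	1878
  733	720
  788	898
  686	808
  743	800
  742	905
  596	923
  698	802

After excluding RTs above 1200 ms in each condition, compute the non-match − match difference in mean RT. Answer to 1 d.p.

non-match: exclude 1878
M(match) = 5509/8 = 688.625
M(non-match) = 5856/7 = 836.571
Difference = 836.571 − 688.625 = 147.946 ms

147.9 ms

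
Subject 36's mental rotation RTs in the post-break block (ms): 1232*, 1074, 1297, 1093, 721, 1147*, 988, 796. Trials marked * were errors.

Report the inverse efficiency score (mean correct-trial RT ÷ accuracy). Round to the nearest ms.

1326 ms

Correct trials (n=6): 1074, 1297, 1093, 721, 988, 796
Mean correct RT = 5969/6 = 994.8333 ms
Proportion correct = 6/8
IES = 994.8333 / (6/8) = 1326.444 ms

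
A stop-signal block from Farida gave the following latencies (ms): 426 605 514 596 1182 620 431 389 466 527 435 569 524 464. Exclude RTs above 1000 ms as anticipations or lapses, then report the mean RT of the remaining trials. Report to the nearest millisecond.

Excluded: 1182
Retained (n=13): Σ = 6566
Mean = 6566/13 = 505.0769

505 ms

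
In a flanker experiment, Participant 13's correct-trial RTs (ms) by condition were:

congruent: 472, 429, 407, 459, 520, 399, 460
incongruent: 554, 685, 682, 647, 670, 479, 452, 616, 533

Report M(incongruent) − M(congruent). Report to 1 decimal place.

M(congruent) = 3146/7 = 449.429
M(incongruent) = 5318/9 = 590.889
Difference = 590.889 − 449.429 = 141.460 ms

141.5 ms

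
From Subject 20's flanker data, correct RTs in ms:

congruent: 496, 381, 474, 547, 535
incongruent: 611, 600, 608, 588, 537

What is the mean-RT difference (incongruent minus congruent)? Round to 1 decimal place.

102.2 ms

M(congruent) = 2433/5 = 486.600
M(incongruent) = 2944/5 = 588.800
Difference = 588.800 − 486.600 = 102.200 ms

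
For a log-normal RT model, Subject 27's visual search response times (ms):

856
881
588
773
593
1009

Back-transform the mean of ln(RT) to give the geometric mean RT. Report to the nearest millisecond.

ln(RT): 6.7523, 6.7811, 6.3767, 6.6503, 6.3852, 6.9167
Mean ln(RT) = 39.8622/6 = 6.64371
Geometric mean = exp(6.64371) = 767.94 ms

768 ms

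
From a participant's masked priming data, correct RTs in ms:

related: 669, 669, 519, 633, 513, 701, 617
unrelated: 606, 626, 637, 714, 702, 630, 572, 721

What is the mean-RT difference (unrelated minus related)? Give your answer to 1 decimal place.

33.7 ms

M(related) = 4321/7 = 617.286
M(unrelated) = 5208/8 = 651.000
Difference = 651.000 − 617.286 = 33.714 ms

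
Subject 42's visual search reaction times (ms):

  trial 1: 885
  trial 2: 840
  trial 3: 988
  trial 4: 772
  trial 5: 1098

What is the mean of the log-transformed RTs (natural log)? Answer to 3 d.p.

6.813

ln(RT): 6.7856, 6.7334, 6.8957, 6.6490, 7.0012
Σ ln(RT) = 34.0649
Mean = 34.0649/5 = 6.81298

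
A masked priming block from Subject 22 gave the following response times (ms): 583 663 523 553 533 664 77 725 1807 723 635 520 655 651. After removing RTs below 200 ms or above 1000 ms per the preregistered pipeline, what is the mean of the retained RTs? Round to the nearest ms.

619 ms

Excluded: 77, 1807
Retained (n=12): Σ = 7428
Mean = 7428/12 = 619.0000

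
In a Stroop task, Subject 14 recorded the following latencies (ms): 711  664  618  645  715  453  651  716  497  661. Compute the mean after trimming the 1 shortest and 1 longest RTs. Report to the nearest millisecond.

645 ms

Sorted: 453, 497, 618, 645, 651, 661, 664, 711, 715, 716
Drop lowest 1 (453) and highest 1 (716)
Remaining (n=8): Σ = 5162, mean = 5162/8 = 645.250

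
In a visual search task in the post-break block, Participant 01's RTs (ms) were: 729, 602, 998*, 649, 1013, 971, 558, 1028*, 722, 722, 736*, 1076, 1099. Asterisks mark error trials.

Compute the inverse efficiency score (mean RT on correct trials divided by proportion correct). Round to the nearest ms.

Correct trials (n=10): 729, 602, 649, 1013, 971, 558, 722, 722, 1076, 1099
Mean correct RT = 8141/10 = 814.1000 ms
Proportion correct = 10/13
IES = 814.1000 / (10/13) = 1058.330 ms

1058 ms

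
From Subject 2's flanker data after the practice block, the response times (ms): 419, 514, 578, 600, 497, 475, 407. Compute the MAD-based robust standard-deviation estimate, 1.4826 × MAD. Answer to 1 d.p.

115.6 ms

Sorted: 407, 419, 475, 497, 514, 578, 600 → median = 497
|x − 497| sorted: 0, 17, 22, 78, 81, 90, 103 → MAD = 78
Robust SD ≈ 1.4826 × 78 = 115.643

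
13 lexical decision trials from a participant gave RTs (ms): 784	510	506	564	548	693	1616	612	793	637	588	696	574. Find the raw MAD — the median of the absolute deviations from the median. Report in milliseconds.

Sorted: 506, 510, 548, 564, 574, 588, 612, 637, 693, 696, 784, 793, 1616 → median = 612
|x − 612|: 172, 102, 106, 48, 64, 81, 1004, 0, 181, 25, 24, 84, 38
Sorted deviations: 0, 24, 25, 38, 48, 64, 81, 84, 102, 106, 172, 181, 1004 → MAD = 81

81 ms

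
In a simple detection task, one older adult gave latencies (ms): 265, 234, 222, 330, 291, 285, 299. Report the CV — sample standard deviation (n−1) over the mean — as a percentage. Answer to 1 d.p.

13.7%

n = 7, Σ = 1926, M = 275.1429
Σ(x−M)² = 8546.857; s = √(8546.857/6) = 37.7422
CV = 37.7422 / 275.1429 = 0.13717 = 13.717%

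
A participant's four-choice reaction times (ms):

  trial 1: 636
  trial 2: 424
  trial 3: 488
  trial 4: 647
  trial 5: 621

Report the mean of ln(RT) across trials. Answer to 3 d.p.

6.320

ln(RT): 6.4552, 6.0497, 6.1903, 6.4723, 6.4313
Σ ln(RT) = 31.5989
Mean = 31.5989/5 = 6.31978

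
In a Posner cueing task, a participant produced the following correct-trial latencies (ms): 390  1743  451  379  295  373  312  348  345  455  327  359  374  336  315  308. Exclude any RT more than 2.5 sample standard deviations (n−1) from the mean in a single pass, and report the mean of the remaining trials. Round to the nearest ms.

358 ms

n = 16, ΣRT = 7110, M = 444.375
Σ(x−M)² = 1831007.75; s = √(1831007.75/15) = 349.381
Cutoffs: 444.375 ± 2.5·349.381 → [-429.1, 1317.8]
Outside: 1743 → excluded.
Retained (n=15): Σ = 5367, mean = 5367/15 = 357.800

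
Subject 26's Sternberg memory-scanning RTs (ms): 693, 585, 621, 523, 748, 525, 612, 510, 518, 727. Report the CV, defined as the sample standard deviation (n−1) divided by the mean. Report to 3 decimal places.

0.149

n = 10, Σ = 6062, M = 606.2000
Σ(x−M)² = 73485.600; s = √(73485.600/9) = 90.3608
CV = 90.3608 / 606.2000 = 0.14906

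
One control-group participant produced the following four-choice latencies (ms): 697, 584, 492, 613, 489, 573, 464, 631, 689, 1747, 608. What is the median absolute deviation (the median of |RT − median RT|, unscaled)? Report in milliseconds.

Sorted: 464, 489, 492, 573, 584, 608, 613, 631, 689, 697, 1747 → median = 608
|x − 608|: 89, 24, 116, 5, 119, 35, 144, 23, 81, 1139, 0
Sorted deviations: 0, 5, 23, 24, 35, 81, 89, 116, 119, 144, 1139 → MAD = 81

81 ms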